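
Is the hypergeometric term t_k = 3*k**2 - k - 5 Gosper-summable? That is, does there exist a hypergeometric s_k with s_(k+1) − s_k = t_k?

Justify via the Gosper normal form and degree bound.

Yes. s_k = k*(k**2 - 2*k - 4).

The ratio is (k - 3*(k + 1)**2 + 6)/(-3*k**2 + k + 5).
Gosper form: A/B · C(k+1)/C(k) with A=1, B=1, C=k**2 - k/3 - 5/3.
Need (1)·f(k+1) − (1)·f(k) = k**2 - k/3 - 5/3.
Degrees (0,0,2) ⇒ d ≤ 3.
Solving with deg f ≤ 3: f(k) = k*(k**2 - 2*k - 4)/3.
R(k) = B(k−1)·f(k)/C(k) = k*(k**2 - 2*k - 4)/(3*k**2 - k - 5); s_k = R·t_k = k*(k**2 - 2*k - 4).
Verify: 3*k**2 - k - 5 matches t_k.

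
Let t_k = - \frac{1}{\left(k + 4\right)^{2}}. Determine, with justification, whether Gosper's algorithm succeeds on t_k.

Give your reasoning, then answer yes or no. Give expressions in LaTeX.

No — t_k has no hypergeometric antidifference.

Compute t_(k+1)/t_k: get (k + 4)**2/(k + 5)**2.
Take A(k)=k**2 + 8*k + 16, B(k)=k**2 + 10*k + 25, C(k)=1.
Key eq: (k**2 + 8*k + 16)·f(k+1) = (k**2 + 8*k + 16)·f(k) + (1).
deg f ≤ 0 (via 2,2,0).
f = c0 ⇒ A·f(k+1) − B(k−1)·f(k) − C = -1. The system {-1 = 0} is inconsistent; no antidifference.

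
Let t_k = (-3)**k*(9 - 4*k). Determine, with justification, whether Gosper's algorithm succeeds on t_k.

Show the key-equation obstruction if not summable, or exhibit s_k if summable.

The ratio is 3*(5 - 4*k)/(4*k - 9).
So A=-3 and B=1, with C=k - 9/4.
Set up (-3)·f(k+1) − (1)·f(k) − (k - 9/4) = 0.
d = 1 from the (0,0,1) case.
Solve for f: f(k) = -(k - 3)/4 (degree 1 ≤ 1).
Then R = B(k−1)f/C = -(k - 3)/(4*k - 9), so s_k = R(k)·t_k = (-3)**k*(k - 3).
Verify: (-3)**k*(9 - 4*k) matches t_k.

Yes. s_k = (-3)**k*(k - 3).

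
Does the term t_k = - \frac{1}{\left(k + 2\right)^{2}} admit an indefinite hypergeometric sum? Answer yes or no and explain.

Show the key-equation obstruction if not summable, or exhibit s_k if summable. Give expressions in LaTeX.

No; the coefficient equations for f are inconsistent.

Ratio r(k) = (k + 2)**2/(k + 3)**2.
Factor: A=k**2 + 4*k + 4; B=k**2 + 6*k + 9; C=1.
Key eq: (k**2 + 4*k + 4)·f(k+1) = (k**2 + 4*k + 4)·f(k) + (1).
deg f ≤ 0 (via 2,2,0).
Generic f = c0 gives residual -1; -1 = 0 cannot hold, so t_k is not Gosper-summable.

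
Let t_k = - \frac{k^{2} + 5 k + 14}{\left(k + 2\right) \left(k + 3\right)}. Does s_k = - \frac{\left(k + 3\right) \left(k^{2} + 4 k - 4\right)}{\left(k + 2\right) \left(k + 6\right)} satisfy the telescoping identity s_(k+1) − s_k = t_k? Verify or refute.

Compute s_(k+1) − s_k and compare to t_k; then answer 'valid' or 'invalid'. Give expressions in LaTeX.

s_(k+1) = -(k + 4)*(4*k + (k + 1)**2)/((k + 3)*(k + 7))
s_(k+1) − s_k = (-k**4 - 18*k**3 - 109*k**2 - 284*k - 300)/(k**4 + 18*k**3 + 113*k**2 + 288*k + 252)
(s_(k+1) − s_k) − t_k = 12*(k**2 + 9*k + 24)/(k**4 + 18*k**3 + 113*k**2 + 288*k + 252)

Invalid: residual \frac{12 \left(k^{2} + 9 k + 24\right)}{k^{4} + 18 k^{3} + 113 k^{2} + 288 k + 252} ≠ 0.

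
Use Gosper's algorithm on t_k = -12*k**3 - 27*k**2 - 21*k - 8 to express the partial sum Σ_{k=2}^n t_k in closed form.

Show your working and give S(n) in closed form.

Compute t_(k+1)/t_k: get (12*k**3 + 63*k**2 + 111*k + 68)/(12*k**3 + 27*k**2 + 21*k + 8).
Gosper form: A/B · C(k+1)/C(k) with A=1, B=1, C=k**3 + 9*k**2/4 + 7*k/4 + 2/3.
Set up (1)·f(k+1) − (1)·f(k) − (k**3 + 9*k**2/4 + 7*k/4 + 2/3) = 0.
d = 4 from the (0,0,3) case.
Match coefficients ⇒ f(k) = k*(3*k**3 + 3*k**2 + 2)/12.
R(k) = B(k−1)·f(k)/C(k) = k*(3*k**3 + 3*k**2 + 2)/(12*k**3 + 27*k**2 + 21*k + 8); s_k = R·t_k = k*(-3*k**3 - 3*k**2 - 2).
Verify: -12*k**3 - 27*k**2 - 21*k - 8 matches t_k.
Σ_(k=2)^n t_k = s_(n+1) − s_(2) = (-3*n**4 - 15*n**3 - 27*n**2 - 23*n - 8) − (-76), i.e. -3*n**4 - 15*n**3 - 27*n**2 - 23*n + 68.

S(n) = -3*n**4 - 15*n**3 - 27*n**2 - 23*n + 68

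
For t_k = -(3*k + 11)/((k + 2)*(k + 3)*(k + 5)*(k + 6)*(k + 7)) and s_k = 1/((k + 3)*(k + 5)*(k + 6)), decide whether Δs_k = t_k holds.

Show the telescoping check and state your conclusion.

Invalid: residual 2*(2*k + 9)/(k**6 + 27*k**5 + 295*k**4 + 1665*k**3 + 5104*k**2 + 8028*k + 5040) ≠ 0.

s_(k+1) = 1/((k + 4)*(k + 6)*(k + 7))
s_(k+1) − s_k = ((k + 3)*(k + 5) - (k + 4)*(k + 7))/((k + 3)*(k + 4)*(k + 5)*(k + 6)*(k + 7))
(s_(k+1) − s_k) − t_k = 2*(2*k + 9)/(k**6 + 27*k**5 + 295*k**4 + 1665*k**3 + 5104*k**2 + 8028*k + 5040)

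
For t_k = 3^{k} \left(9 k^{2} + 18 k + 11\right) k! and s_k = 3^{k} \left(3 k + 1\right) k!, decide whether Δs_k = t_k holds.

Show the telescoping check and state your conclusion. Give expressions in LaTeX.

s_(k+1) = 3**(k + 1)*(3*k + 4)*factorial(k + 1)
s_(k+1) − s_k = 3**k*(9*k**2 + 18*k + 11)*factorial(k)
(s_(k+1) − s_k) − t_k = 0

valid; difference matches t_k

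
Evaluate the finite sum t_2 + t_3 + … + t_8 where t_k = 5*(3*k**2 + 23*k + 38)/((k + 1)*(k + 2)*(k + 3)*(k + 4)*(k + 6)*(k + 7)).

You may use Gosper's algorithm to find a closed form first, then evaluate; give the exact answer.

Σ = 7/180

Step 1: r(k) = (k + 1)*(k + 6)*(23*k + 3*(k + 1)**2 + 61)/((k + 5)*(k + 8)*(3*k**2 + 23*k + 38)).
Take A(k)=k + 1, B(k)=k + 8, C(k)=k**3 + 38*k**2/3 + 51*k + 190/3.
Need (k + 1)·f(k+1) − (k + 7)·f(k) = k**3 + 38*k**2/3 + 51*k + 190/3.
deg f ≤ 6 (via 1,1,3).
Match coefficients ⇒ f(k) = k*(k + 2)*(k + 4)*(k + 5)*(k**2 + 10*k + 27)/54.
So s_k = (B(k−1)f/C)·t_k = (k*(k + 2)*(k + 4)*(k + 7)*(k**2 + 10*k + 27)/(18*(3*k**2 + 23*k + 38)))·t_k = 5*k*(k**2 + 10*k + 27)/(18*(k**3 + 10*k**2 + 27*k + 18)).
Δs = 5*(3*k**2 + 23*k + 38)/(k**6 + 23*k**5 + 207*k**4 + 925*k**3 + 2144*k**2 + 2412*k + 1008), as required.
Telescoping: Σ = s_(9) − s_(2) = 11/40 − (17/72) = 7/180.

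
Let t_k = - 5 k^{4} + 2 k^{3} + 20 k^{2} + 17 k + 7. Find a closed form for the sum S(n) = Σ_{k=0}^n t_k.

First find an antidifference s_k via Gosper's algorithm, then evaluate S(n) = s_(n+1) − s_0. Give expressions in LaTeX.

Ratio r(k) = (5*k**4 + 18*k**3 + 4*k**2 - 43*k - 41)/(5*k**4 - 2*k**3 - 20*k**2 - 17*k - 7).
A = 1, B = 1, C = k**4 - 2*k**3/5 - 4*k**2 - 17*k/5 - 7/5.
Need (1)·f(k+1) − (1)·f(k) = k**4 - 2*k**3/5 - 4*k**2 - 17*k/5 - 7/5.
deg f ≤ 5 (via 0,0,4).
A polynomial solution: f(k) = k*(k**4 - 3*k**3 - 4*k**2 + k - 2)/5.
R(k) = B(k−1)·f(k)/C(k) = k*(k**4 - 3*k**3 - 4*k**2 + k - 2)/(5*k**4 - 2*k**3 - 20*k**2 - 17*k - 7); s_k = R·t_k = k*(-k**4 + 3*k**3 + 4*k**2 - k + 2).
Check: Δs_k = -5*k**4 + 2*k**3 + 20*k**2 + 17*k + 7. ✓
Evaluate: s_(n+1) = -n**5 - 2*n**4 + 6*n**3 + 19*n**2 + 19*n + 7; subtract s_(0) = 0 ⇒ S(n) = -n**5 - 2*n**4 + 6*n**3 + 19*n**2 + 19*n + 7.

S(n) = - n^{5} - 2 n^{4} + 6 n^{3} + 19 n^{2} + 19 n + 7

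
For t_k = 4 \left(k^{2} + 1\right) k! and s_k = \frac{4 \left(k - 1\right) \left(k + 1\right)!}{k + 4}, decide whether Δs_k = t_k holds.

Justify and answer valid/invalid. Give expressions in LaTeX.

s_(k+1) = 4*k*factorial(k + 2)/(k + 5)
s_(k+1) − s_k = 4*(k**3 + 5*k**2 + 4*k + 5)*factorial(k + 1)/((k + 4)*(k + 5))
(s_(k+1) − s_k) − t_k = -12*(k**3 + 4*k**2 + 5)*factorial(k)/((k + 4)*(k + 5))

Invalid: residual - \frac{12 \left(k^{3} + 4 k^{2} + 5\right) k!}{\left(k + 4\right) \left(k + 5\right)} ≠ 0.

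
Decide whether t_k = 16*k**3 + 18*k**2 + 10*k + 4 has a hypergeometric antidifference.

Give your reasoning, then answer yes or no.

Ratio r(k) = (8*k**3 + 33*k**2 + 47*k + 24)/(8*k**3 + 9*k**2 + 5*k + 2).
So A=1 and B=1, with C=k**3 + 9*k**2/8 + 5*k/8 + 1/4.
Set up (1)·f(k+1) − (1)·f(k) − (k**3 + 9*k**2/8 + 5*k/8 + 1/4) = 0.
From deg A=0, deg B=0, deg C=3: d=4.
A polynomial solution: f(k) = k*(2*k**3 - k**2 + 1)/8.
Then R = B(k−1)f/C = k*(2*k**3 - k**2 + 1)/(8*k**3 + 9*k**2 + 5*k + 2), so s_k = R(k)·t_k = 2*k*(2*k**3 - k**2 + 1).
Δs = 16*k**3 + 18*k**2 + 10*k + 4, as required.

Yes. s_k = 2*k*(2*k**3 - k**2 + 1).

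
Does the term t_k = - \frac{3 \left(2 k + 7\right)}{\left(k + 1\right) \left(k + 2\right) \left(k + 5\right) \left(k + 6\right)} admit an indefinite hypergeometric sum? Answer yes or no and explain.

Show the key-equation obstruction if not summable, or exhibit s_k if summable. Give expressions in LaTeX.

Yes. s_k = \frac{3 k \left(- k - 6\right)}{5 \left(k^{2} + 6 k + 5\right)}.

Compute t_(k+1)/t_k: get (k + 1)*(k + 5)*(2*k + 9)/((k + 3)*(k + 7)*(2*k + 7)).
Take A(k)=k + 1, B(k)=k + 7, C(k)=k**3 + 21*k**2/2 + 73*k/2 + 42.
Key eq: (k + 1)·f(k+1) = (k + 6)·f(k) + (k**3 + 21*k**2/2 + 73*k/2 + 42).
deg f ≤ 5 (via 1,1,3).
Solve for f: f(k) = k*(k + 2)*(k + 3)*(k + 4)*(k + 6)/10 (degree 5 ≤ 5).
Get s_k = R·t_k = 3*k*(-k - 6)/(5*(k**2 + 6*k + 5)) with R(k) = B(k−1)f(k)/C(k) = k*(k + 2)*(k + 6)**2/(5*(2*k + 7)).
Verify: 3*(-2*k - 7)/(k**4 + 14*k**3 + 65*k**2 + 112*k + 60) matches t_k.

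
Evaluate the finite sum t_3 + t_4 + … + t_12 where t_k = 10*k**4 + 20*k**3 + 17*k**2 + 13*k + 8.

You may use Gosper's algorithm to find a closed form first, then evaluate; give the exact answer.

Σ = 740450

t_(k+1)/t_k = (10*k**4 + 60*k**3 + 137*k**2 + 147*k + 68)/(10*k**4 + 20*k**3 + 17*k**2 + 13*k + 8).
Take A(k)=1, B(k)=1, C(k)=k**4 + 2*k**3 + 17*k**2/10 + 13*k/10 + 4/5.
Set up (1)·f(k+1) − (1)·f(k) − (k**4 + 2*k**3 + 17*k**2/10 + 13*k/10 + 4/5) = 0.
Bound: deg f ≤ 5.
Coefficient equations give f(k) = k*(2*k**4 - k**2 + 3*k + 4)/10.
Certificate R = B(k−1)f/C = k*(2*k**4 - k**2 + 3*k + 4)/(10*k**4 + 20*k**3 + 17*k**2 + 13*k + 8) gives s_k = k*(2*k**4 - k**2 + 3*k + 4).
Δs = 10*k**4 + 20*k**3 + 17*k**2 + 13*k + 8, as required.
Evaluate s at k=13 and k=3: 740948 and 498; difference 740450.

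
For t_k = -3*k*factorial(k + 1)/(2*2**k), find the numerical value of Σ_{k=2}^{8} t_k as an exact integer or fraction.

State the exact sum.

Σ = -21258

t_(k+1)/t_k = (k + 1)*(k + 2)/(2*k).
Factor: A=k/2 + 1; B=1; C=k.
Need (k/2 + 1)·f(k+1) − (1)·f(k) = k.
d = 0 from the (1,0,1) case.
Coefficient equations give f(k) = 2.
So s_k = (B(k−1)f/C)·t_k = (2/k)·t_k = -3*factorial(k + 1)/2**k.
Verify: -3*k*factorial(k + 1)/(2*2**k) matches t_k.
Σ_(k=2)^(8) t_k = s_(9) − s_(2) = -42525/2 − (-9/2) = -21258.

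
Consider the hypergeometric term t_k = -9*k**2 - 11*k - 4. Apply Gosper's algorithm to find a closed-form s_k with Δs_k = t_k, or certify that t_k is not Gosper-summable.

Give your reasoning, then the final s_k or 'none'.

Compute t_(k+1)/t_k: get (9*k**2 + 29*k + 24)/(9*k**2 + 11*k + 4).
Factor: A=1; B=1; C=k**2 + 11*k/9 + 4/9.
Key eq: (1)·f(k+1) = (1)·f(k) + (k**2 + 11*k/9 + 4/9).
d = 3 from the (0,0,2) case.
Solve for f: f(k) = k**2*(3*k + 1)/9 (degree 3 ≤ 3).
So s_k = (B(k−1)f/C)·t_k = (k**2*(3*k + 1)/(9*k**2 + 11*k + 4))·t_k = k**2*(-3*k - 1).
Verify: -9*k**2 - 11*k - 4 matches t_k.

s_k = k**2*(-3*k - 1)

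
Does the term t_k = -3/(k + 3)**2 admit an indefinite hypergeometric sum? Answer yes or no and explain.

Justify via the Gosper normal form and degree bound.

Step 1: r(k) = (k + 3)**2/(k + 4)**2.
So A=k**2 + 6*k + 9 and B=k**2 + 8*k + 16, with C=1.
f must satisfy (k**2 + 6*k + 9)·f(k+1) − (k**2 + 6*k + 9)·f(k) = 1.
Bound: deg f ≤ 0.
Put f(k) = c0: A·f(k+1) − B(k−1)·f(k) − C = -1; need -1 = 0 — inconsistent ⇒ no f, not summable.

No. Not Gosper-summable.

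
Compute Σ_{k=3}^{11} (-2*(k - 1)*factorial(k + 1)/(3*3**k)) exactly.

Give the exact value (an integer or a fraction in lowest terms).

t_(k+1)/t_k = k*(k + 2)/(3*(k - 1)).
Gosper form: A/B · C(k+1)/C(k) with A=k/3 + 2/3, B=1, C=k - 1.
f must satisfy (k/3 + 2/3)·f(k+1) − (1)·f(k) = k - 1.
deg f ≤ 0 (via 1,0,1).
Solve for f: f(k) = 3 (degree 0 ≤ 0).
R(k) = B(k−1)·f(k)/C(k) = 3/(k - 1); s_k = R·t_k = -2*factorial(k + 1)/3**k.
s_(k+1) − s_k = -2*(k - 1)*factorial(k + 1)/(3*3**k) = t_k.
Sum = s_(12) − s_(3); s_(12) = -51251200/2187, s_(3) = -16/9 ⇒ -51247312/2187.

Σ = -51247312/2187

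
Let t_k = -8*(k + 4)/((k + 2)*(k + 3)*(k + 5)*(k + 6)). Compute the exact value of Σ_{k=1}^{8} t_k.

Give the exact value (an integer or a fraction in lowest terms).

Compute t_(k+1)/t_k: get (k + 2)*(k + 5)**2/((k + 4)**2*(k + 7)).
Take A(k)=k + 2, B(k)=k + 7, C(k)=k**2 + 8*k + 16.
f must satisfy (k + 2)·f(k+1) − (k + 6)·f(k) = k**2 + 8*k + 16.
Degrees (1,1,2) ⇒ d ≤ 4.
Coefficient equations give f(k) = k*(k + 3)*(k + 4)*(k + 7)/20.
R(k) = B(k−1)·f(k)/C(k) = k*(k + 3)*(k + 6)*(k + 7)/(20*(k + 4)); s_k = R·t_k = 2*k*(-k - 7)/(5*(k**2 + 7*k + 10)).
Check: Δs_k = 8*(-k - 4)/(k**4 + 16*k**3 + 91*k**2 + 216*k + 180). ✓
Σ_(k=1)^(8) t_k = s_(9) − s_(1) = -144/385 − (-8/45) = -136/693.

Σ = -136/693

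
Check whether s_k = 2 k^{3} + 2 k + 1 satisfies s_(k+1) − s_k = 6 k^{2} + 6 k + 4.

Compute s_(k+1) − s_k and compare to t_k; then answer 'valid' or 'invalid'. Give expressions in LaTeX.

valid (s_(k+1) − s_k reduces to t_k)

s_(k+1) = 2*k + 2*(k + 1)**3 + 3
s_(k+1) − s_k = 6*k**2 + 6*k + 4
(s_(k+1) − s_k) − t_k = 0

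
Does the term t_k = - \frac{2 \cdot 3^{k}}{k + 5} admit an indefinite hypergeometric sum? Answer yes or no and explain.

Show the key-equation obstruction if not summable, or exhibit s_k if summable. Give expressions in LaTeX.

No. Not Gosper-summable.

The ratio is 3*(k + 5)/(k + 6).
A = 3*k + 15, B = k + 6, C = 1.
f must satisfy (3*k + 15)·f(k+1) − (k + 5)·f(k) = 1.
From deg A=1, deg B=1, deg C=0: d=-1.
d = -1 < 0 ⇒ no nonzero polynomial f; not summable.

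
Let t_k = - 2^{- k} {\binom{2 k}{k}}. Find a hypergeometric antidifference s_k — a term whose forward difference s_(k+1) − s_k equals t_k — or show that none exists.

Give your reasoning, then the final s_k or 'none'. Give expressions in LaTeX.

no hypergeometric antidifference exists

The ratio is (2*k + 1)/(k + 1).
Gosper form: A/B · C(k+1)/C(k) with A=2*k + 1, B=k + 1, C=1.
Need (2*k + 1)·f(k+1) − (k)·f(k) = 1.
deg f ≤ -1 (via 1,1,0).
deg f ≤ -1 is impossible — no certificate.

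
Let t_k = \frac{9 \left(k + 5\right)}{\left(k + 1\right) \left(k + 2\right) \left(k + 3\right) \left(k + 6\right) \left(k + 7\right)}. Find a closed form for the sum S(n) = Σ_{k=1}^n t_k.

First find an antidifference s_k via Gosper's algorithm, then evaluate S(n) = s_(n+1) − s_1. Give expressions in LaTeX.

The ratio is (k + 1)*(k + 6)**2/((k + 4)*(k + 5)*(k + 8)).
A = k + 1, B = k + 8, C = k**3 + 14*k**2 + 65*k + 100.
Solve (k + 1)·f(k+1) − (k + 7)·f(k) = k**3 + 14*k**2 + 65*k + 100.
deg f ≤ 6 (via 1,1,3).
A polynomial solution: f(k) = k*(k + 3)*(k + 4)**2*(k + 5)**2/36.
R(k) = B(k−1)·f(k)/C(k) = k*(k + 3)*(k + 4)*(k + 7)/36; s_k = R·t_k = k*(k**2 + 9*k + 20)/(4*(k**3 + 9*k**2 + 20*k + 12)).
Check: Δs_k = 9*(k + 5)/(k**5 + 19*k**4 + 131*k**3 + 401*k**2 + 540*k + 252). ✓
Telescope: S(n) = s_(n+1) − s_(1) = (n**3 + 12*n**2 + 41*n + 30)/(4*(n**3 + 12*n**2 + 41*n + 42)) − (5/28) = n*(n**2 + 12*n + 41)/(14*(n**3 + 12*n**2 + 41*n + 42)).

S(n) = \frac{n \left(n^{2} + 12 n + 41\right)}{14 \left(n^{3} + 12 n^{2} + 41 n + 42\right)}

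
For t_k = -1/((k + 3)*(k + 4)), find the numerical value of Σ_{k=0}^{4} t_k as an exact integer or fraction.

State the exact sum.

Σ = -5/24

The ratio is (k + 3)/(k + 5).
Gosper form: A/B · C(k+1)/C(k) with A=k + 3, B=k + 5, C=1.
Set up (k + 3)·f(k+1) − (k + 4)·f(k) − (1) = 0.
d = 1 from the (1,1,0) case.
A polynomial solution: f(k) = k/3.
Certificate R = B(k−1)f/C = k*(k + 4)/3 gives s_k = -k/(3*k + 9).
Verify: -1/(k**2 + 7*k + 12) matches t_k.
Evaluate s at k=5 and k=0: -5/24 and 0; difference -5/24.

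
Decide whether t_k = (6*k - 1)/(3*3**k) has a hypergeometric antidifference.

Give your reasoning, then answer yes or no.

Compute t_(k+1)/t_k: get (6*k + 5)/(3*(6*k - 1)).
Factor: A=1/3; B=1; C=k - 1/6.
Key eq: (1/3)·f(k+1) = (1)·f(k) + (k - 1/6).
Bound: deg f ≤ 1.
Coefficient equations give f(k) = -(3*k + 1)/2.
Get s_k = R·t_k = (-3*k - 1)/3**k with R(k) = B(k−1)f(k)/C(k) = -3*(3*k + 1)/(6*k - 1).
Verify: (6*k - 1)/(3*3**k) matches t_k.

Yes. s_k = (-3*k - 1)/3**k.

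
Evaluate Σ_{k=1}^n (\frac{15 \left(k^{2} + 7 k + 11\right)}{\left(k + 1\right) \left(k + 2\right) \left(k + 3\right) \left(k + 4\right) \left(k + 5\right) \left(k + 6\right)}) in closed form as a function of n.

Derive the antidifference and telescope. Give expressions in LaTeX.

S(n) = \frac{5 n \left(n^{2} + 12 n + 44\right)}{48 \left(n^{3} + 12 n^{2} + 44 n + 48\right)}

Step 1: r(k) = (k + 1)*(7*k + (k + 1)**2 + 18)/((k + 7)*(k**2 + 7*k + 11)).
A = k + 1, B = k + 7, C = k**2 + 7*k + 11.
f must satisfy (k + 1)·f(k+1) − (k + 6)·f(k) = k**2 + 7*k + 11.
Bound: deg f ≤ 5.
Coefficient equations give f(k) = k*(k + 2)*(k + 4)*(k**2 + 9*k + 23)/45.
Then R = B(k−1)f/C = k*(k + 2)*(k + 4)*(k + 6)*(k**2 + 9*k + 23)/(45*(k**2 + 7*k + 11)), so s_k = R(k)·t_k = k*(k**2 + 9*k + 23)/(3*(k**3 + 9*k**2 + 23*k + 15)).
Δs = 15*(k**2 + 7*k + 11)/(k**6 + 21*k**5 + 175*k**4 + 735*k**3 + 1624*k**2 + 1764*k + 720), as required.
Evaluate: s_(n+1) = (n**3 + 12*n**2 + 44*n + 33)/(3*(n**3 + 12*n**2 + 44*n + 48)); subtract s_(1) = 11/48 ⇒ S(n) = 5*n*(n**2 + 12*n + 44)/(48*(n**3 + 12*n**2 + 44*n + 48)).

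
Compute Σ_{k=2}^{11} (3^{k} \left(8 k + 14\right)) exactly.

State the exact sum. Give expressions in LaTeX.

Σ = 26040528

Ratio r(k) = 3*(4*k + 11)/(4*k + 7).
Factor: A=3; B=1; C=k + 7/4.
Key eq: (3)·f(k+1) = (1)·f(k) + (k + 7/4).
Bound: deg f ≤ 1.
Solving with deg f ≤ 1: f(k) = (4*k + 1)/8.
So s_k = (B(k−1)f/C)·t_k = ((4*k + 1)/(2*(4*k + 7)))·t_k = 3**k*(4*k + 1).
Δs = 3**k*(8*k + 14), as required.
Evaluate s at k=12 and k=2: 26040609 and 81; difference 26040528.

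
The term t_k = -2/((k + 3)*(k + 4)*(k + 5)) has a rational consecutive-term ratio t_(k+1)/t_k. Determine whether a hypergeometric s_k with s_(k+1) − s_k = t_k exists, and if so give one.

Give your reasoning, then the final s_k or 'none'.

s_k = k*(-k - 7)/(12*(k + 3)*(k + 4))

r(k) = (k + 3)/(k + 6) after simplifying.
So A=k + 3 and B=k + 6, with C=1.
Key eq: (k + 3)·f(k+1) = (k + 5)·f(k) + (1).
Degrees (1,1,0) ⇒ d ≤ 2.
A polynomial solution: f(k) = k*(k + 7)/24.
Get s_k = R·t_k = k*(-k - 7)/(12*(k + 3)*(k + 4)) with R(k) = B(k−1)f(k)/C(k) = k*(k + 5)*(k + 7)/24.
s_(k+1) − s_k = -2/(k**3 + 12*k**2 + 47*k + 60) = t_k.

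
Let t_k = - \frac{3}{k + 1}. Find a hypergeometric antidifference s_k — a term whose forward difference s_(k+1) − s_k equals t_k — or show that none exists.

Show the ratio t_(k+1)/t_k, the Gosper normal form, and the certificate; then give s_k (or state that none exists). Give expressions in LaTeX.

not Gosper-summable; s_k does not exist

The ratio is (k + 1)/(k + 2).
Gosper form: A/B · C(k+1)/C(k) with A=k + 1, B=k + 2, C=1.
Set up (k + 1)·f(k+1) − (k + 1)·f(k) − (1) = 0.
Degrees (1,1,0) ⇒ d ≤ 0.
Write f(k) = c0. Then LHS − RHS = -1, requiring -1 = 0: contradictory. No certificate.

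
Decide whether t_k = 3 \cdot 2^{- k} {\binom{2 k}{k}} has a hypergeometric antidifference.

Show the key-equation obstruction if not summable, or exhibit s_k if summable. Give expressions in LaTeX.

Ratio r(k) = (2*k + 1)/(k + 1).
Factor: A=2*k + 1; B=k + 1; C=1.
Need (2*k + 1)·f(k+1) − (k)·f(k) = 1.
d = -1 from the (1,1,0) case.
deg f ≤ -1 is impossible — no certificate.

No; the degree bound rules out any f.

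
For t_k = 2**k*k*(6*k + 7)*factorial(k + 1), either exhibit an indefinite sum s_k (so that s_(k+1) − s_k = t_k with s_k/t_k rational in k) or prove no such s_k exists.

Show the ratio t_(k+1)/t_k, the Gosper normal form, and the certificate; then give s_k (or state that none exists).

t_(k+1)/t_k = 2*(k + 1)*(k + 2)*(6*k + 13)/(k*(6*k + 7)).
Factor: A=2*k + 4; B=1; C=k**2 + 7*k/6.
f must satisfy (2*k + 4)·f(k+1) − (1)·f(k) = k**2 + 7*k/6.
From deg A=1, deg B=0, deg C=2: d=1.
Solving with deg f ≤ 1: f(k) = (3*k - 4)/6.
Certificate R = B(k−1)f/C = (3*k - 4)/(k*(6*k + 7)) gives s_k = 2**k*(3*k - 4)*factorial(k + 1).
Δs = 2**k*k*(6*k + 7)*factorial(k + 1), as required.

s_k = 2**k*(3*k - 4)*factorial(k + 1)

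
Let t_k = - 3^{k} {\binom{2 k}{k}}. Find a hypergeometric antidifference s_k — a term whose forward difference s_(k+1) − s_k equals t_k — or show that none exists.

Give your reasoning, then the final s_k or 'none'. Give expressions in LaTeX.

r(k) = 6*(2*k + 1)/(k + 1) after simplifying.
Factor: A=12*k + 6; B=k + 1; C=1.
Solve (12*k + 6)·f(k+1) − (k)·f(k) = 1.
Bound: deg f ≤ -1.
Negative degree bound (-1): no f exists, t_k not Gosper-summable.

none (Gosper's algorithm certifies no s_k)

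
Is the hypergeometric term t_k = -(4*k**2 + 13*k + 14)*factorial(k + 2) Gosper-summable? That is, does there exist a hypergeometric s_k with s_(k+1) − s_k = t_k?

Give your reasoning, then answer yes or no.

Compute t_(k+1)/t_k: get (k + 3)*(13*k + 4*(k + 1)**2 + 27)/(4*k**2 + 13*k + 14).
Normal form (A,B,C) = (k + 3, 1, k**2 + 13*k/4 + 7/2).
Key eq: (k + 3)·f(k+1) = (1)·f(k) + (k**2 + 13*k/4 + 7/2).
From deg A=1, deg B=0, deg C=2: d=1.
Coefficient equations give f(k) = (4*k + 1)/4.
Certificate R = B(k−1)f/C = (4*k + 1)/(4*k**2 + 13*k + 14) gives s_k = -(4*k + 1)*factorial(k + 2).
s_(k+1) − s_k = -(4*k**2 + 13*k + 14)*factorial(k + 2) = t_k.

Yes. s_k = -(4*k + 1)*factorial(k + 2).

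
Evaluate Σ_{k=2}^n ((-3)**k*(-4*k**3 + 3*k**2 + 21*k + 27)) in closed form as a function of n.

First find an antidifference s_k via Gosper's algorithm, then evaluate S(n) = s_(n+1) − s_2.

t_(k+1)/t_k = 3*(-4*k**3 - 9*k**2 + 15*k + 47)/(4*k**3 - 3*k**2 - 21*k - 27).
Normal form (A,B,C) = (-3, 1, k**3 - 3*k**2/4 - 21*k/4 - 27/4).
Solve (-3)·f(k+1) − (1)·f(k) = k**3 - 3*k**2/4 - 21*k/4 - 27/4.
d = 3 from the (0,0,3) case.
A polynomial solution: f(k) = -(k**3 - 3*k**2 - 3*k - 3)/4.
R(k) = B(k−1)·f(k)/C(k) = -(k**3 - 3*k**2 - 3*k - 3)/(4*k**3 - 3*k**2 - 21*k - 27); s_k = R·t_k = (-3)**k*(k**3 - 3*k**2 - 3*k - 3).
Check: Δs_k = (-3)**k*(-4*k**3 + 3*k**2 + 21*k + 27). ✓
Σ_(k=2)^n t_k = s_(n+1) − s_(2) = ((-3)**(n + 1)*(n**3 - 6*n - 8)) − (-117), i.e. -3*(-3)**n*n**3 + 18*(-3)**n*n + 24*(-3)**n + 117.

S(n) = -3*(-3)**n*n**3 + 18*(-3)**n*n + 24*(-3)**n + 117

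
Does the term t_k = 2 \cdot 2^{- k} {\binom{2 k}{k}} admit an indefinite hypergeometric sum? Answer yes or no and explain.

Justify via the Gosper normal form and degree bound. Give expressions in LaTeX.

No; the degree bound rules out any f.

t_(k+1)/t_k = (2*k + 1)/(k + 1).
Take A(k)=2*k + 1, B(k)=k + 1, C(k)=1.
Solve (2*k + 1)·f(k+1) − (k)·f(k) = 1.
From deg A=1, deg B=1, deg C=0: d=-1.
d = -1 < 0 ⇒ no nonzero polynomial f; not summable.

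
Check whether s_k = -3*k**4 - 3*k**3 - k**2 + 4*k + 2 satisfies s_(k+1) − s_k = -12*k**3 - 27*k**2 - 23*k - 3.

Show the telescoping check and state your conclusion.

Valid — Δs_k = t_k.

s_(k+1) = -3*k**4 - 15*k**3 - 28*k**2 - 19*k - 1
s_(k+1) − s_k = -12*k**3 - 27*k**2 - 23*k - 3
(s_(k+1) − s_k) − t_k = 0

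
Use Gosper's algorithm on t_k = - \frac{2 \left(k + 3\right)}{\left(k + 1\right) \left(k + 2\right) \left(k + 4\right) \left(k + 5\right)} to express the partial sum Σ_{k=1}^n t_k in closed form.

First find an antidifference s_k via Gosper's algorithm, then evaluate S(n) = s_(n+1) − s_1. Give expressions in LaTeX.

Step 1: r(k) = (k + 1)*(k + 4)**2/((k + 3)**2*(k + 6)).
Take A(k)=k + 1, B(k)=k + 6, C(k)=k**2 + 6*k + 9.
Set up (k + 1)·f(k+1) − (k + 5)·f(k) − (k**2 + 6*k + 9) = 0.
Bound: deg f ≤ 4.
Solve for f: f(k) = k*(k + 2)*(k + 3)*(k + 5)/8 (degree 4 ≤ 4).
Then R = B(k−1)f/C = k*(k + 2)*(k + 5)**2/(8*(k + 3)), so s_k = R(k)·t_k = k*(-k - 5)/(4*(k**2 + 5*k + 4)).
Check: Δs_k = 2*(-k - 3)/(k**4 + 12*k**3 + 49*k**2 + 78*k + 40). ✓
Telescope: S(n) = s_(n+1) − s_(1) = (-n**2 - 7*n - 6)/(4*(n**2 + 7*n + 10)) − (-3/20) = n*(-n - 7)/(10*(n**2 + 7*n + 10)).

S(n) = \frac{n \left(- n - 7\right)}{10 \left(n^{2} + 7 n + 10\right)}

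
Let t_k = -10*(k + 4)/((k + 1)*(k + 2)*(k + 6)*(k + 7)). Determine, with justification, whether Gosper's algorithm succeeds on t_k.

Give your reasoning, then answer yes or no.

Yes. s_k = 5*k*(-k - 7)/(6*(k**2 + 7*k + 6)).

t_(k+1)/t_k = (k + 1)*(k + 5)*(k + 6)/((k + 3)*(k + 4)*(k + 8)).
Factor: A=k + 1; B=k + 8; C=k**4 + 16*k**3 + 95*k**2 + 248*k + 240.
Set up (k + 1)·f(k+1) − (k + 7)·f(k) − (k**4 + 16*k**3 + 95*k**2 + 248*k + 240) = 0.
d = 6 from the (1,1,4) case.
Solving with deg f ≤ 6: f(k) = k*(k + 2)*(k + 3)*(k + 4)*(k + 5)*(k + 7)/12.
So s_k = (B(k−1)f/C)·t_k = (k*(k + 2)*(k + 7)**2/(12*(k + 4)))·t_k = 5*k*(-k - 7)/(6*(k**2 + 7*k + 6)).
Check: Δs_k = 10*(-k - 4)/(k**4 + 16*k**3 + 83*k**2 + 152*k + 84). ✓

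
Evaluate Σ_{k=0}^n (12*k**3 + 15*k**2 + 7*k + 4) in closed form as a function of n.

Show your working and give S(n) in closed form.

Compute t_(k+1)/t_k: get (12*k**3 + 51*k**2 + 73*k + 38)/(12*k**3 + 15*k**2 + 7*k + 4).
So A=1 and B=1, with C=k**3 + 5*k**2/4 + 7*k/12 + 1/3.
Set up (1)·f(k+1) − (1)·f(k) − (k**3 + 5*k**2/4 + 7*k/12 + 1/3) = 0.
From deg A=0, deg B=0, deg C=3: d=4.
Solving with deg f ≤ 4: f(k) = k*(k + 1)*(3*k**2 - 4*k + 3)/12.
Then R = B(k−1)f/C = k*(3*k**2 - 4*k + 3)/(12*k**2 + 3*k + 4), so s_k = R(k)·t_k = k*(3*k**3 - k**2 - k + 3).
s_(k+1) − s_k = 12*k**3 + 15*k**2 + 7*k + 4 = t_k.
s_(n+1) = 3*n**4 + 11*n**3 + 14*n**2 + 10*n + 4 and s_(0) = 0, so S(n) = 3*n**4 + 11*n**3 + 14*n**2 + 10*n + 4.

S(n) = 3*n**4 + 11*n**3 + 14*n**2 + 10*n + 4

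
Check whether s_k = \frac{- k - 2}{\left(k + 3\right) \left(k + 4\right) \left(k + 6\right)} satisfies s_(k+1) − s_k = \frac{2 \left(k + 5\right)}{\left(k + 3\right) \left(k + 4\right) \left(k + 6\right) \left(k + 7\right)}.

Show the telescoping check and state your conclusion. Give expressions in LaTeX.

s_(k+1) = (-k - 3)/((k + 4)*(k + 5)*(k + 7))
s_(k+1) − s_k = 2*(k**2 + 7*k + 8)/(k**5 + 25*k**4 + 245*k**3 + 1175*k**2 + 2754*k + 2520)
(s_(k+1) − s_k) − t_k = 2*(-3*k - 17)/(k**5 + 25*k**4 + 245*k**3 + 1175*k**2 + 2754*k + 2520)

Invalid: residual \frac{2 \left(- 3 k - 17\right)}{k^{5} + 25 k^{4} + 245 k^{3} + 1175 k^{2} + 2754 k + 2520} ≠ 0.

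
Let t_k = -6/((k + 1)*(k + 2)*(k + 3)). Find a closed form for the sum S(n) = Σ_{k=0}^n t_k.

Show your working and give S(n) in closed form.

The ratio is (k + 1)/(k + 4).
Take A(k)=k + 1, B(k)=k + 4, C(k)=1.
Solve (k + 1)·f(k+1) − (k + 3)·f(k) = 1.
deg f ≤ 2 (via 1,1,0).
A polynomial solution: f(k) = k*(k + 3)/4.
Certificate R = B(k−1)f/C = k*(k + 3)**2/4 gives s_k = 3*k*(-k - 3)/(2*(k + 1)*(k + 2)).
Δs = -6/(k**3 + 6*k**2 + 11*k + 6), as required.
Evaluate: s_(n+1) = 3*(-n**2 - 5*n - 4)/(2*(n**2 + 5*n + 6)); subtract s_(0) = 0 ⇒ S(n) = 3*(-n**2 - 5*n - 4)/(2*(n**2 + 5*n + 6)).

S(n) = 3*(-n**2 - 5*n - 4)/(2*(n**2 + 5*n + 6))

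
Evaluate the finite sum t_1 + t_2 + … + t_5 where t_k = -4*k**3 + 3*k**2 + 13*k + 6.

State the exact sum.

Σ = -510

Compute t_(k+1)/t_k: get (4*k**3 + 9*k**2 - 7*k - 18)/(4*k**3 - 3*k**2 - 13*k - 6).
Gosper form: A/B · C(k+1)/C(k) with A=1, B=1, C=k**3 - 3*k**2/4 - 13*k/4 - 3/2.
Solve (1)·f(k+1) − (1)·f(k) = k**3 - 3*k**2/4 - 13*k/4 - 3/2.
From deg A=0, deg B=0, deg C=3: d=4.
A polynomial solution: f(k) = k**2*(k - 4)*(k + 1)/4.
So s_k = (B(k−1)f/C)·t_k = (k**2*(k - 4)/(4*k**2 - 7*k - 6))·t_k = k**2*(-k**2 + 3*k + 4).
s_(k+1) − s_k = -4*k**3 + 3*k**2 + 13*k + 6 = t_k.
Sum = s_(6) − s_(1); s_(6) = -504, s_(1) = 6 ⇒ -510.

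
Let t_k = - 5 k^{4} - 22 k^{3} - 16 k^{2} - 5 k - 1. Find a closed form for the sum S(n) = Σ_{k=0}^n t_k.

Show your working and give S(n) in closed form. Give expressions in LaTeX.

S(n) = - n^{5} - 8 n^{4} - 18 n^{3} - 16 n^{2} - 6 n - 1

r(k) = (5*k**4 + 42*k**3 + 112*k**2 + 123*k + 49)/(5*k**4 + 22*k**3 + 16*k**2 + 5*k + 1) after simplifying.
Factor: A=1; B=1; C=k**4 + 22*k**3/5 + 16*k**2/5 + k + 1/5.
Solve (1)·f(k+1) − (1)·f(k) = k**4 + 22*k**3/5 + 16*k**2/5 + k + 1/5.
deg f ≤ 5 (via 0,0,4).
Coefficient equations give f(k) = k*(k**4 + 3*k**3 - 4*k**2 + 1)/5.
Then R = B(k−1)f/C = k*(k**4 + 3*k**3 - 4*k**2 + 1)/(5*k**4 + 22*k**3 + 16*k**2 + 5*k + 1), so s_k = R(k)·t_k = -k**5 - 3*k**4 + 4*k**3 - k.
Check: Δs_k = -5*k**4 - 22*k**3 - 16*k**2 - 5*k - 1. ✓
Σ_(k=0)^n t_k = s_(n+1) − s_(0) = (-n**5 - 8*n**4 - 18*n**3 - 16*n**2 - 6*n - 1) − (0), i.e. -n**5 - 8*n**4 - 18*n**3 - 16*n**2 - 6*n - 1.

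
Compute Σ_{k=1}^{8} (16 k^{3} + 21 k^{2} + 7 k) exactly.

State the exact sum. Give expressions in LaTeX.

The ratio is (16*k**3 + 69*k**2 + 97*k + 44)/(k*(16*k**2 + 21*k + 7)).
So A=1 and B=1, with C=k**3 + 21*k**2/16 + 7*k/16.
Solve (1)·f(k+1) − (1)·f(k) = k**3 + 21*k**2/16 + 7*k/16.
From deg A=0, deg B=0, deg C=3: d=4.
A polynomial solution: f(k) = k**2*(k - 1)*(4*k + 3)/16.
Get s_k = R·t_k = k**2*(4*k**2 - k - 3) with R(k) = B(k−1)f(k)/C(k) = k*(k - 1)*(4*k + 3)/(16*k**2 + 21*k + 7).
Check: Δs_k = k*(16*k**2 + 21*k + 7). ✓
Σ_(k=1)^(8) t_k = s_(9) − s_(1) = 25272 − (0) = 25272.

Σ = 25272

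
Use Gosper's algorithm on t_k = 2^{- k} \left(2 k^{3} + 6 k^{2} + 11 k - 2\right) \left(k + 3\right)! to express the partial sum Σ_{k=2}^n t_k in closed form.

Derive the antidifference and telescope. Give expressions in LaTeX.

S(n) = -180 + 2 \cdot 2^{- n} n^{2} \left(n + 4\right)! + 2 \cdot 2^{- n} n \left(n + 4\right)! - 2^{- n} \left(n + 4\right)!

Step 1: r(k) = (2*k**4 + 20*k**3 + 77*k**2 + 133*k + 68)/(2*(2*k**3 + 6*k**2 + 11*k - 2)).
So A=k/2 + 2 and B=1, with C=k**3 + 3*k**2 + 11*k/2 - 1.
Key eq: (k/2 + 2)·f(k+1) = (1)·f(k) + (k**3 + 3*k**2 + 11*k/2 - 1).
deg f ≤ 2 (via 1,0,3).
A polynomial solution: f(k) = 2*k**2 - 2*k - 1.
Then R = B(k−1)f/C = 2*(2*k**2 - 2*k - 1)/(2*k**3 + 6*k**2 + 11*k - 2), so s_k = R(k)·t_k = 2**(1 - k)*(2*k**2 - 2*k - 1)*factorial(k + 3).
Verify: (2*k**3 + 6*k**2 + 11*k - 2)*factorial(k + 3)/2**k matches t_k.
Evaluate: s_(n+1) = (2*n**2 + 2*n - 1)*factorial(n + 4)/2**n; subtract s_(2) = 180 ⇒ S(n) = -180 + 2*n**2*factorial(n + 4)/2**n + 2*n*factorial(n + 4)/2**n - factorial(n + 4)/2**n.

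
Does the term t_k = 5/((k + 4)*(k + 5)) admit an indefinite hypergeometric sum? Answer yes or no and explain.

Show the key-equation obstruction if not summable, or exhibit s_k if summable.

The ratio is (k + 4)/(k + 6).
Factor: A=k + 4; B=k + 6; C=1.
Need (k + 4)·f(k+1) − (k + 5)·f(k) = 1.
d = 1 from the (1,1,0) case.
Coefficient equations give f(k) = k/4.
Certificate R = B(k−1)f/C = k*(k + 5)/4 gives s_k = 5*k/(4*(k + 4)).
Check: Δs_k = 5/(k**2 + 9*k + 20). ✓

Yes. s_k = 5*k/(4*(k + 4)).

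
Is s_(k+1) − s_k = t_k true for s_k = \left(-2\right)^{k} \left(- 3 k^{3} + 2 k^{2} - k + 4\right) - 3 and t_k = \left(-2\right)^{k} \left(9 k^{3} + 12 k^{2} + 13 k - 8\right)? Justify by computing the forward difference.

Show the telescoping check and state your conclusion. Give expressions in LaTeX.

valid (s_(k+1) − s_k reduces to t_k)

s_(k+1) = (-2)**(k + 1)*(-k - 3*(k + 1)**3 + 2*(k + 1)**2 + 3) - 3
s_(k+1) − s_k = (-2)**k*(9*k**3 + 12*k**2 + 13*k - 8)
(s_(k+1) − s_k) − t_k = 0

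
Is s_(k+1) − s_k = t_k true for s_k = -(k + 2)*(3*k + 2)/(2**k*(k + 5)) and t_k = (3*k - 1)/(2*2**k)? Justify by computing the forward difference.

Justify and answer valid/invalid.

s_(k+1) = -(k + 3)*(3*k + 5)/(2*2**k*(k + 6))
s_(k+1) − s_k = (3*k**3 + 23*k**2 + 19*k - 27)/(2*2**k*(k**2 + 11*k + 30))
(s_(k+1) − s_k) − t_k = 3*(-3*k**2 - 20*k + 1)/(2*2**k*(k**2 + 11*k + 30))

Invalid: residual 3*(-3*k**2 - 20*k + 1)/(2*2**k*(k**2 + 11*k + 30)) ≠ 0.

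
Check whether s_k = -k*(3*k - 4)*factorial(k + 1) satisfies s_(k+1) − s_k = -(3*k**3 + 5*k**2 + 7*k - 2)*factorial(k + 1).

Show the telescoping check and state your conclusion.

s_(k+1) = -(k + 1)*(3*k - 1)*factorial(k + 2)
s_(k+1) − s_k = -(3*k**3 + 5*k**2 + 7*k - 2)*factorial(k + 1)
(s_(k+1) − s_k) − t_k = 0

Valid: the claim telescopes to t_k.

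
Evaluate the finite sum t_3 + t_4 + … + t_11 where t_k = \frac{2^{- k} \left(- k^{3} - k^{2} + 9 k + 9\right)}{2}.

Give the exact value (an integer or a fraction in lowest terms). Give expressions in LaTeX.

t_(k+1)/t_k = (k**3/2 + 2*k**2 - 2*k - 8)/(k**3 + k**2 - 9*k - 9).
So A=1/2 and B=1, with C=k**3 + k**2 - 9*k - 9.
Set up (1/2)·f(k+1) − (1)·f(k) − (k**3 + k**2 - 9*k - 9) = 0.
d = 3 from the (0,0,3) case.
Solving with deg f ≤ 3: f(k) = -2*(k**3 + 4*k**2 + 2*k - 2).
So s_k = (B(k−1)f/C)·t_k = (-2*(k**3 + 4*k**2 + 2*k - 2)/((k - 3)*(k + 1)*(k + 3)))·t_k = (k**3 + 4*k**2 + 2*k - 2)/2**k.
Δs = (-k**3 - k**2 + 9*k + 9)/(2*2**k), as required.
Sum = s_(12) − s_(3); s_(12) = 1163/2048, s_(3) = 67/8 ⇒ -15989/2048.

Σ = -15989/2048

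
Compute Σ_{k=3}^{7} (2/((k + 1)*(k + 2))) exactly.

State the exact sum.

Step 1: r(k) = (k + 1)/(k + 3).
Gosper form: A/B · C(k+1)/C(k) with A=k + 1, B=k + 3, C=1.
Key eq: (k + 1)·f(k+1) = (k + 2)·f(k) + (1).
Bound: deg f ≤ 1.
Solving with deg f ≤ 1: f(k) = k.
Certificate R = B(k−1)f/C = k*(k + 2) gives s_k = 2*k/(k + 1).
Verify: 2/(k**2 + 3*k + 2) matches t_k.
Σ_(k=3)^(7) t_k = s_(8) − s_(3) = 16/9 − (3/2) = 5/18.

Σ = 5/18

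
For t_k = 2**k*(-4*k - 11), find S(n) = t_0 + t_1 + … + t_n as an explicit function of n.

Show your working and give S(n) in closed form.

S(n) = -8*2**n*n - 14*2**n + 3

Compute t_(k+1)/t_k: get 2*(4*k + 15)/(4*k + 11).
Factor: A=2; B=1; C=k + 11/4.
f must satisfy (2)·f(k+1) − (1)·f(k) = k + 11/4.
Degrees (0,0,1) ⇒ d ≤ 1.
Solving with deg f ≤ 1: f(k) = (4*k + 3)/4.
Then R = B(k−1)f/C = (4*k + 3)/(4*k + 11), so s_k = R(k)·t_k = 2**k*(-4*k - 3).
s_(k+1) − s_k = 2**k*(-4*k - 11) = t_k.
Evaluate: s_(n+1) = 2**(n + 1)*(-4*n - 7); subtract s_(0) = -3 ⇒ S(n) = -8*2**n*n - 14*2**n + 3.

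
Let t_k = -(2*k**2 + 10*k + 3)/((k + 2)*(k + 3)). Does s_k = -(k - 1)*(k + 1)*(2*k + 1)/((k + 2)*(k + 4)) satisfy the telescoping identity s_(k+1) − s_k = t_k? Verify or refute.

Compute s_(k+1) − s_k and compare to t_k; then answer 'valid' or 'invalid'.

s_(k+1) = -k*(k + 2)*(2*k + 3)/((k + 3)*(k + 5))
s_(k+1) − s_k = (-2*k**4 - 28*k**3 - 94*k**2 - 86*k - 15)/(k**4 + 14*k**3 + 71*k**2 + 154*k + 120)
(s_(k+1) − s_k) − t_k = 3*(13*k**2 + 47*k + 15)/(k**4 + 14*k**3 + 71*k**2 + 154*k + 120)

Invalid: residual 3*(13*k**2 + 47*k + 15)/(k**4 + 14*k**3 + 71*k**2 + 154*k + 120) ≠ 0.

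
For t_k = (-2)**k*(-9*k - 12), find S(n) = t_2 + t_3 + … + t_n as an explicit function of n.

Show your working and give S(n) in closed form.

t_(k+1)/t_k = 2*(-3*k - 7)/(3*k + 4).
So A=-2 and B=1, with C=k + 4/3.
Set up (-2)·f(k+1) − (1)·f(k) − (k + 4/3) = 0.
Bound: deg f ≤ 1.
Solving with deg f ≤ 1: f(k) = -(3*k + 2)/9.
Get s_k = R·t_k = (-2)**k*(3*k + 2) with R(k) = B(k−1)f(k)/C(k) = -(3*k + 2)/(3*(3*k + 4)).
Δs = (-2)**k*(-9*k - 12), as required.
Telescope: S(n) = s_(n+1) − s_(2) = (-2)**(n + 1)*(3*n + 5) − (32) = -6*(-2)**n*n - 10*(-2)**n - 32.

S(n) = -6*(-2)**n*n - 10*(-2)**n - 32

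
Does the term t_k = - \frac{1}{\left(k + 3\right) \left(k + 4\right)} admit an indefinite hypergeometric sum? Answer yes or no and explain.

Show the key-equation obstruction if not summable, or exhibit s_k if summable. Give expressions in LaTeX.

Ratio r(k) = (k + 3)/(k + 5).
A = k + 3, B = k + 5, C = 1.
Need (k + 3)·f(k+1) − (k + 4)·f(k) = 1.
Degrees (1,1,0) ⇒ d ≤ 1.
Solve for f: f(k) = k/3 (degree 1 ≤ 1).
So s_k = (B(k−1)f/C)·t_k = (k*(k + 4)/3)·t_k = -k/(3*k + 9).
s_(k+1) − s_k = -1/(k**2 + 7*k + 12) = t_k.

Yes. s_k = - \frac{k}{3 k + 9}.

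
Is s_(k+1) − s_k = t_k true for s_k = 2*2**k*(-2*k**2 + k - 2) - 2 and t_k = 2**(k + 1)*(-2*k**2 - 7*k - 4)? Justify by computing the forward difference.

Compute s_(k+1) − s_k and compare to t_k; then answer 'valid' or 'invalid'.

s_(k+1) = 2*2**(k + 1)*(k - 2*(k + 1)**2 - 1) - 2
s_(k+1) − s_k = 2**(k + 1)*(-2*k**2 - 7*k - 4)
(s_(k+1) − s_k) − t_k = 0

valid; difference matches t_k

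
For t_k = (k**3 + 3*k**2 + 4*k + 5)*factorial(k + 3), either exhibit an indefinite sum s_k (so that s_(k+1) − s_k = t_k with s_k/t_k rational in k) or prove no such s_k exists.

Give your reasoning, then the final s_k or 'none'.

s_k = (k**2 - 2*k + 3)*factorial(k + 3)

Compute t_(k+1)/t_k: get (k**4 + 10*k**3 + 37*k**2 + 65*k + 52)/(k**3 + 3*k**2 + 4*k + 5).
Take A(k)=k + 4, B(k)=1, C(k)=k**3 + 3*k**2 + 4*k + 5.
Set up (k + 4)·f(k+1) − (1)·f(k) − (k**3 + 3*k**2 + 4*k + 5) = 0.
Degrees (1,0,3) ⇒ d ≤ 2.
Match coefficients ⇒ f(k) = k**2 - 2*k + 3.
Certificate R = B(k−1)f/C = (k**2 - 2*k + 3)/(k**3 + 3*k**2 + 4*k + 5) gives s_k = (k**2 - 2*k + 3)*factorial(k + 3).
Verify: (k**3 + 3*k**2 + 4*k + 5)*factorial(k + 3) matches t_k.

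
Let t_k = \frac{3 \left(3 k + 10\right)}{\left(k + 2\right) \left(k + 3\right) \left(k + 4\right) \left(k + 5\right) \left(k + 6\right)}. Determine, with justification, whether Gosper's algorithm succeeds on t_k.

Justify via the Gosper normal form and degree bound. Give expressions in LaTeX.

Compute t_(k+1)/t_k: get (k + 2)*(3*k + 13)/((k + 7)*(3*k + 10)).
So A=k + 2 and B=k + 7, with C=k + 10/3.
Need (k + 2)·f(k+1) − (k + 6)·f(k) = k + 10/3.
deg f ≤ 4 (via 1,1,1).
Solving with deg f ≤ 4: f(k) = k*(k + 3)*(k**2 + 11*k + 38)/120.
Then R = B(k−1)f/C = k*(k + 3)*(k + 6)*(k**2 + 11*k + 38)/(40*(3*k + 10)), so s_k = R(k)·t_k = 3*k*(k**2 + 11*k + 38)/(40*(k**3 + 11*k**2 + 38*k + 40)).
Check: Δs_k = 3*(3*k + 10)/(k**5 + 20*k**4 + 155*k**3 + 580*k**2 + 1044*k + 720). ✓

Yes. s_k = \frac{3 k \left(k^{2} + 11 k + 38\right)}{40 \left(k^{3} + 11 k^{2} + 38 k + 40\right)}.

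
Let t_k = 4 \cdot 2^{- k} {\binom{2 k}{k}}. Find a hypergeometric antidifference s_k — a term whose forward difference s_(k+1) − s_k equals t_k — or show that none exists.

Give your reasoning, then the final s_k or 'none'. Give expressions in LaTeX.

none — t_k is not Gosper-summable

r(k) = (2*k + 1)/(k + 1) after simplifying.
Normal form (A,B,C) = (2*k + 1, k + 1, 1).
f must satisfy (2*k + 1)·f(k+1) − (k)·f(k) = 1.
d = -1 from the (1,1,0) case.
d = -1 < 0 ⇒ no nonzero polynomial f; not summable.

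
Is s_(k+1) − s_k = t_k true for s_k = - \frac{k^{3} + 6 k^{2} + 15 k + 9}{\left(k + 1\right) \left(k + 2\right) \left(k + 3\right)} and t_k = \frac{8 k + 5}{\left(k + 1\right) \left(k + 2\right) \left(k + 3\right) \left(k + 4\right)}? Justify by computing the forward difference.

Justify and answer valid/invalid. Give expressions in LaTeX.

s_(k+1) = (-15*k - (k + 1)**3 - 6*(k + 1)**2 - 24)/((k + 2)*(k + 3)*(k + 4))
s_(k+1) − s_k = (8*k + 5)/(k**4 + 10*k**3 + 35*k**2 + 50*k + 24)
(s_(k+1) − s_k) − t_k = 0

valid; difference matches t_k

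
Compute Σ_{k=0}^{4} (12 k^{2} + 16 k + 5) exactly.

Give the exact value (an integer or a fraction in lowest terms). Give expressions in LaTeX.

Σ = 545

Ratio r(k) = (12*k**2 + 40*k + 33)/(12*k**2 + 16*k + 5).
Take A(k)=1, B(k)=1, C(k)=k**2 + 4*k/3 + 5/12.
Need (1)·f(k+1) − (1)·f(k) = k**2 + 4*k/3 + 5/12.
d = 3 from the (0,0,2) case.
Coefficient equations give f(k) = k*(4*k**2 + 2*k - 1)/12.
Get s_k = R·t_k = k*(4*k**2 + 2*k - 1) with R(k) = B(k−1)f(k)/C(k) = k*(4*k**2 + 2*k - 1)/((2*k + 1)*(6*k + 5)).
Check: Δs_k = 12*k**2 + 16*k + 5. ✓
Σ_(k=0)^(4) t_k = s_(5) − s_(0) = 545 − (0) = 545.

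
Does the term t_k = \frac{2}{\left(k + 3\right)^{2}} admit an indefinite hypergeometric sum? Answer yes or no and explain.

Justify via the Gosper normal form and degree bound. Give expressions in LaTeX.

Step 1: r(k) = (k + 3)**2/(k + 4)**2.
A = k**2 + 6*k + 9, B = k**2 + 8*k + 16, C = 1.
Set up (k**2 + 6*k + 9)·f(k+1) − (k**2 + 6*k + 9)·f(k) − (1) = 0.
From deg A=2, deg B=2, deg C=0: d=0.
Generic f = c0 gives residual -1; -1 = 0 cannot hold, so t_k is not Gosper-summable.

No — t_k has no hypergeometric antidifference.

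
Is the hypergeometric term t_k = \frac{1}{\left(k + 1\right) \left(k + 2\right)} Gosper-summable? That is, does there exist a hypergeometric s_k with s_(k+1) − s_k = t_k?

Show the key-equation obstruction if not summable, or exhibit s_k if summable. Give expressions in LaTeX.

Step 1: r(k) = (k + 1)/(k + 3).
Normal form (A,B,C) = (k + 1, k + 3, 1).
Key eq: (k + 1)·f(k+1) = (k + 2)·f(k) + (1).
d = 1 from the (1,1,0) case.
Match coefficients ⇒ f(k) = k.
R(k) = B(k−1)·f(k)/C(k) = k*(k + 2); s_k = R·t_k = k/(k + 1).
Δs = 1/(k**2 + 3*k + 2), as required.

Yes. s_k = \frac{k}{k + 1}.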